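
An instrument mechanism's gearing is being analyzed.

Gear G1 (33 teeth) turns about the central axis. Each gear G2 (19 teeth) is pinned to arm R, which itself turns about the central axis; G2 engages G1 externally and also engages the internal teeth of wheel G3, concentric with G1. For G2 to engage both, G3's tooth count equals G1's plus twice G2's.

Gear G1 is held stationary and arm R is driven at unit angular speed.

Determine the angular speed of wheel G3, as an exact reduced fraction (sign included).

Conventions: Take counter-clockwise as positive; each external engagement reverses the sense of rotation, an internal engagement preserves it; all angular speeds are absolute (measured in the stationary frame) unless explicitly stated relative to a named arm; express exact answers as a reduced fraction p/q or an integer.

104/71

class = planetary set [G3 = 33+2·19 = 71; Willis about the carrier]
ring teeth: 33 + 2·19 = 71
33(ω_sun−ω_arm) = −71(ω_ring−ω_arm),  ω_sun = 0, ω_arm = 1
ω_ring = 1 − (33/71)(0−1) = 104/71
exact speed ratio = 104/71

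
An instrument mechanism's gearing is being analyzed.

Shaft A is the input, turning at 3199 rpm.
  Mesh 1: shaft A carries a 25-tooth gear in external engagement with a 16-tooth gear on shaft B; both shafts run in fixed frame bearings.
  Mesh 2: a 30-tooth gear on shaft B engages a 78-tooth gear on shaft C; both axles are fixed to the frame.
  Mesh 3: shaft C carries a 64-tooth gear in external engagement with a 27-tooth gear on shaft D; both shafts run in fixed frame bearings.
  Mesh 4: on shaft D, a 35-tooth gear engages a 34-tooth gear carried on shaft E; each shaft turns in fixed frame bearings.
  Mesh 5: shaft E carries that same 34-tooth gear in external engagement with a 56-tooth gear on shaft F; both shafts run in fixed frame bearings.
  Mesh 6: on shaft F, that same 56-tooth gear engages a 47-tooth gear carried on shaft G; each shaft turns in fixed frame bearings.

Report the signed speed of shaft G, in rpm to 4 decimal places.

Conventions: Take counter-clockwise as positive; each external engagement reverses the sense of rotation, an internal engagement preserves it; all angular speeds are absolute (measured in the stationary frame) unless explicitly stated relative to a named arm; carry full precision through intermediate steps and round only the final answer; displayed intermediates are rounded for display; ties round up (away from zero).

6-mesh fixed-axis compound train (all bearings frame-fixed)
mesh 1 [25T→16T]: ω = 3199.0000×25/16 = 4998.4375 rpm, sense flips to −
mesh 2 [30T→78T]: ω = 4998.4375×30/78 = 1922.4760 rpm, sense flips to +
mesh 3 [64T→27T]: ω = 1922.4760×64/27 = 4556.9801 rpm, sense flips to −
mesh 4 [35T→34T]: ω = 4556.9801×35/34 = 4691.0089 rpm, sense flips to +
mesh 5 [34T→56T]: ω = 4691.0089×34/56 = 2848.1125 rpm, sense flips to −
mesh 6 [56T→47T]: ω = 2848.1125×56/47 = 3393.4958 rpm, sense flips to +
signed output speed = +3393.4958 rpm

+3393.4958 rpm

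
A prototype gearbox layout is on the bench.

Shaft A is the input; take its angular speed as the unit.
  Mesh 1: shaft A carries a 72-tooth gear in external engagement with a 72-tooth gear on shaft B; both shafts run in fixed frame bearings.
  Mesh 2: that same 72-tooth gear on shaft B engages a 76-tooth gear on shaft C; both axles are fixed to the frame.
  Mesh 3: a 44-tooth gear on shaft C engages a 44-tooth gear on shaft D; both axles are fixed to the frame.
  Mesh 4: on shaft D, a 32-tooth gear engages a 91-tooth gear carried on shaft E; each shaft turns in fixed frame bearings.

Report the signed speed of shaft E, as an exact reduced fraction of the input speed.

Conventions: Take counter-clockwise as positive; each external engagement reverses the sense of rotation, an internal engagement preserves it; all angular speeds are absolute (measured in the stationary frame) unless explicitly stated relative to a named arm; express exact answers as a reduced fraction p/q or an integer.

576/1729

4-mesh fixed-axis compound train (all bearings frame-fixed)
mesh 1 [72T→72T]: |ω|/ω_in = 1×72/72 = 1, sense flips to −
mesh 2 [72T→76T]: |ω|/ω_in = 1×72/76 = 18/19, sense flips to +
mesh 3 [44T→44T]: |ω|/ω_in = (18/19)×44/44 = 18/19, sense flips to −
mesh 4 [32T→91T]: |ω|/ω_in = (18/19)×32/91 = 576/1729, sense flips to +
signed output speed (× input speed) = 576/1729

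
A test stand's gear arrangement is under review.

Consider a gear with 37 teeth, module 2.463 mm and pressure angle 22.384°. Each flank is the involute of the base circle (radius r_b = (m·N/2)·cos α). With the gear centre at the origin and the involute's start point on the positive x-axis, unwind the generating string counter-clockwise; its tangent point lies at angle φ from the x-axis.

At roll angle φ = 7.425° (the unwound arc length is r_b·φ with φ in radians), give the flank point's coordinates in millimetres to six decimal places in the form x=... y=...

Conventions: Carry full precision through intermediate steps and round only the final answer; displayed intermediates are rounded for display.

recognized (one wheel, involute flank): single-mesh tooth geometry, m = 2.463, N = 37
pitch radius r_p = m·N/2 = 2.463·37/2 = 45.565500
base radius r_b = r_p·cos α = 45.565500·cos 22.384° = 42.132250
roll angle φ = 7.425° = 0.12959070 rad
x = r_b·(cos φ + φ·sin φ) = 42.484545
y = r_b·(sin φ − φ·cos φ) = 0.030513

x=42.484545 y=0.030513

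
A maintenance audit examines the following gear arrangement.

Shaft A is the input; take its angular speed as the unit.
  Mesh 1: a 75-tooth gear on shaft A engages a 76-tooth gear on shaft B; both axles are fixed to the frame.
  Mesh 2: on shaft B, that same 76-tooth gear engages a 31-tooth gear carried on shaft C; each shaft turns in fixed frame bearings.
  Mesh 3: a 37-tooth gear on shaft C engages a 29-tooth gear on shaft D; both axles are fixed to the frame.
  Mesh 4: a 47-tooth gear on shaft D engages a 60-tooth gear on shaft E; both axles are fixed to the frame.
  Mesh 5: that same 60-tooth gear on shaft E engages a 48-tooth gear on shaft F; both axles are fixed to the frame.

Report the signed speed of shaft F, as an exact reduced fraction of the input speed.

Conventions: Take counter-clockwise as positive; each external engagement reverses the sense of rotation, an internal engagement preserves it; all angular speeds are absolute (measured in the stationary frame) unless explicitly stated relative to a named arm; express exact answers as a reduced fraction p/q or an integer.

-43475/14384

5-mesh fixed-axis compound train (all bearings frame-fixed)
mesh 1 [75T→76T]: |ω|/ω_in = 1×75/76 = 75/76, sense flips to −
mesh 2 [76T→31T]: |ω|/ω_in = (75/76)×76/31 = 75/31, sense flips to +
mesh 3 [37T→29T]: |ω|/ω_in = (75/31)×37/29 = 2775/899, sense flips to −
mesh 4 [47T→60T]: |ω|/ω_in = (2775/899)×47/60 = 8695/3596, sense flips to +
mesh 5 [60T→48T]: |ω|/ω_in = (8695/3596)×60/48 = 43475/14384, sense flips to −
signed output speed (× input speed) = -43475/14384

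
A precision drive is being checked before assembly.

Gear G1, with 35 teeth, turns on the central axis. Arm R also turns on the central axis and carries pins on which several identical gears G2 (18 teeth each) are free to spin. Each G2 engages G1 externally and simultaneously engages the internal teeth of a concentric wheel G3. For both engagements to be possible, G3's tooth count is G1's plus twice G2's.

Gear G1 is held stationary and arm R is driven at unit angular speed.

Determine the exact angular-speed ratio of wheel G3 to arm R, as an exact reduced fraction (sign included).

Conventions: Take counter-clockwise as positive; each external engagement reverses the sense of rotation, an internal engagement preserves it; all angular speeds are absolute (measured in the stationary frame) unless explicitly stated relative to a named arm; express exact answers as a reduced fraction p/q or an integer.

topology: planetary set — G1 35T / G2 18T / G3 71T, arm = carrier (Willis)
ring teeth: 35 + 2·18 = 71
35(ω_sun−ω_arm) = −71(ω_ring−ω_arm),  ω_sun = 0, ω_arm = 1
ω_ring = 1 − (35/71)(0−1) = 106/71
ω_out/ω_in = 106/71

106/71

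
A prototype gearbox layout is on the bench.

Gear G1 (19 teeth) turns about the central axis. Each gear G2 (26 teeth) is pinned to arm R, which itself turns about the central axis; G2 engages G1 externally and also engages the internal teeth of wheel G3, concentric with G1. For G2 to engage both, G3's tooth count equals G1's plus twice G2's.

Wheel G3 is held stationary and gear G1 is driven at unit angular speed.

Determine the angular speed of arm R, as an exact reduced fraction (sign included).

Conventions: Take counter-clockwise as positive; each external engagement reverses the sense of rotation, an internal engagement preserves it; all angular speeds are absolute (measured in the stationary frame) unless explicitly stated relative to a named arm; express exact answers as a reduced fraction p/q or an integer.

19/90

class = planetary set [G3 = 19+2·26 = 71; Willis about the carrier]
ring teeth: 19 + 2·26 = 71
19(ω_sun−ω_arm) = −71(ω_ring−ω_arm),  ω_ring = 0, ω_sun = 1
19(1−ω_arm) = −71(0−ω_arm)  ⇒  90·ω_arm = 19  ⇒  ω_arm = 19/90
exact speed ratio = 19/90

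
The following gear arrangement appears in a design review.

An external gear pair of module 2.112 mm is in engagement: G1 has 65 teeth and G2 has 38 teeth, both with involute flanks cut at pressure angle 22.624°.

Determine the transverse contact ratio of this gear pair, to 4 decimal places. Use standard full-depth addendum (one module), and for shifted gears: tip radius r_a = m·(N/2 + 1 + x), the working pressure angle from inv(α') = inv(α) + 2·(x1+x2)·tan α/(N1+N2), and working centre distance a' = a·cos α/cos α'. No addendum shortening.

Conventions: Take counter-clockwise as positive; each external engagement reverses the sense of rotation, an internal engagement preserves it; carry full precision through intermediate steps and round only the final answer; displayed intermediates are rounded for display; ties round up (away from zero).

1.6250

class = single-mesh tooth geometry [involute pair 65T × 38T, m = 2.112]
base radii: r_b1 = 63.358095, r_b2 = 37.040117
tip radii: r_a1 = 70.752000, r_a2 = 42.240000
no profile shift: α' = α, a' = a
action lengths: √(r_a1²−r_b1²) = 31.489639, √(r_a2²−r_b2²) = 20.303875
base pitch p_b = π·m·cos α = 6.124472
CR = (31.489639 + 20.303875 − 108.768000·sin 22.62400°)/6.124472 = 1.625025
contact ratio ≈ 1.6250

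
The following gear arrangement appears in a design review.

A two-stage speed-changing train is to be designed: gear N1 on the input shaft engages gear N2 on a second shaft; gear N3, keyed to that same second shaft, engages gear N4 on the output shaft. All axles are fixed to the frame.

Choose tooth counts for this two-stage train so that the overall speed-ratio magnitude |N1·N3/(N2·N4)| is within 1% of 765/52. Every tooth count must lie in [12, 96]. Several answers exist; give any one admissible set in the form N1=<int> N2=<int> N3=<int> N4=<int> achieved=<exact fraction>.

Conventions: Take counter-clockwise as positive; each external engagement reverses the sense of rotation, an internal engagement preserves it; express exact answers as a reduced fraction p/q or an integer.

N1=27 N2=12 N3=85 N4=13 achieved=765/52

2-stage fixed-axis compound train for ratio 765/52
target = 765/52 in lowest terms: an exact hit needs N1·N3 = k·765 and N2·N4 = k·52 for one integer k, every count in [12, 96]; additionally prefer no 1:1 stage (N1 ≠ N2, N3 ≠ N4)
k = 1…2: no 1:1-free in-range split of k·765 and k·52 into factor pairs; take k = 3
k = 3: N1·N3 = 2295 = 27·85, N2·N4 = 156 = 12·13
achieved = 27·85/(12·13) = 765/52; |achieved − target| = 0 ≤ 153/1040 ✓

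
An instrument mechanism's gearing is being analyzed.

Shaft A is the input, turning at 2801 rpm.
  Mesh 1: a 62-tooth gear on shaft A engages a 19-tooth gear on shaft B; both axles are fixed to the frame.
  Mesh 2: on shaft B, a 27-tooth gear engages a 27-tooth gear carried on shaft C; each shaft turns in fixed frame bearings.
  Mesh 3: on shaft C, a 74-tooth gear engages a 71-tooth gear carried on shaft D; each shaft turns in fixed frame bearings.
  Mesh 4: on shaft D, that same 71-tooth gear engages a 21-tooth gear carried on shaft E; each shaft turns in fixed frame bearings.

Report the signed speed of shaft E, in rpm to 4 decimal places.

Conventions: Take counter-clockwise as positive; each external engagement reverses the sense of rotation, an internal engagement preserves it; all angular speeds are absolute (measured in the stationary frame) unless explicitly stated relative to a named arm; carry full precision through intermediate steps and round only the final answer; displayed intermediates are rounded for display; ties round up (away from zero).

+32207.9900 rpm

class = fixed-axis compound train [4 meshes; 4 ratios multiply, 4 sense flips]
mesh 1 [62T→19T]: ω = 2801.0000×62/19 = 9140.1053 rpm, sense flips to −
mesh 2 [27T→27T]: ω = 9140.1053×27/27 = 9140.1053 rpm, sense flips to +
mesh 3 [74T→71T]: ω = 9140.1053×74/71 = 9526.3069 rpm, sense flips to −
mesh 4 [71T→21T]: ω = 9526.3069×71/21 = 32207.9900 rpm, sense flips to +
signed output speed = +32207.9900 rpm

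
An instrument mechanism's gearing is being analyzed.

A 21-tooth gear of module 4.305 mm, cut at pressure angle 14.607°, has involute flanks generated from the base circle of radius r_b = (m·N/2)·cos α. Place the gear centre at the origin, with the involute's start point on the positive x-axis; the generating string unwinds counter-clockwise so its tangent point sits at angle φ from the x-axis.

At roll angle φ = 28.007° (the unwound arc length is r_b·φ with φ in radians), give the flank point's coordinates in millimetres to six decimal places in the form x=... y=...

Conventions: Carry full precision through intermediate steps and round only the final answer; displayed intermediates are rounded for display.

class = single-mesh tooth geometry [base-circle involute, m = 4.305, 21T]
pitch radius r_p = m·N/2 = 4.305·21/2 = 45.202500
base radius r_b = r_p·cos α = 45.202500·cos 14.607° = 43.741481
roll angle φ = 28.007° = 0.48881436 rad
x = r_b·(cos φ + φ·sin φ) = 48.659222
y = r_b·(sin φ − φ·cos φ) = 1.662614

x=48.659222 y=1.662614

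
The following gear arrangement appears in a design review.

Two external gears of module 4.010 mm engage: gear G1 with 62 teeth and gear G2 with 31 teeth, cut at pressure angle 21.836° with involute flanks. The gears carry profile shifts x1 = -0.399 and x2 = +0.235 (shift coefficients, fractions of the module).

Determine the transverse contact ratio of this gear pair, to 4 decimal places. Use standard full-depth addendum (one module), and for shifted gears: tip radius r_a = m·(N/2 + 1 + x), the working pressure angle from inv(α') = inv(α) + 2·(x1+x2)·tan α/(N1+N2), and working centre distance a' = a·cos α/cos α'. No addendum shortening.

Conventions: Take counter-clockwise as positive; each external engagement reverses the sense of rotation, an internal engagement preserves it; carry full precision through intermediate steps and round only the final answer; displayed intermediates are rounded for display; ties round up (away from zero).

single-mesh involute tooth geometry (62T engaging 31T at module 4.010)
base radii: r_b1 = 115.391044, r_b2 = 57.695522
tip radii: r_a1 = 126.720010, r_a2 = 67.107350
inv(α') = inv(21.836°) + 2·(-0.399+0.235)·tan α/(62+31) = 0.01817716  ⇒  α' = 21.31830°
a' = a·cos α / cos α' = 186.4650·cos 21.836°/cos 21.31830° = 185.799890
action lengths: √(r_a1²−r_b1²) = 52.372396, √(r_a2²−r_b2²) = 34.272776
base pitch p_b = π·m·cos α = 11.693924
CR = (52.372396 + 34.272776 − 185.799890·sin 21.31830°)/11.693924 = 1.633144
contact ratio ≈ 1.6331

1.6331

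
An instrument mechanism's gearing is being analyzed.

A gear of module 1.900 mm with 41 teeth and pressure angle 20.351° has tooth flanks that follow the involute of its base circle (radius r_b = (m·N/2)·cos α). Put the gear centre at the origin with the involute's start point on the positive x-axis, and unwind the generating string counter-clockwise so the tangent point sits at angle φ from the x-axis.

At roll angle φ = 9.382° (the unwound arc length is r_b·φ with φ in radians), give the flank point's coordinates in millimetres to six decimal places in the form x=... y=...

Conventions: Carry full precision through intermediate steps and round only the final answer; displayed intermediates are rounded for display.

class = single-mesh tooth geometry [base-circle involute, m = 1.900, 41T]
pitch radius r_p = m·N/2 = 1.900·41/2 = 38.950000
base radius r_b = r_p·cos α = 38.950000·cos 20.351° = 36.518731
roll angle φ = 9.382° = 0.16374679 rad
x = r_b·(cos φ + φ·sin φ) = 37.005043
y = r_b·(sin φ − φ·cos φ) = 0.053303

x=37.005043 y=0.053303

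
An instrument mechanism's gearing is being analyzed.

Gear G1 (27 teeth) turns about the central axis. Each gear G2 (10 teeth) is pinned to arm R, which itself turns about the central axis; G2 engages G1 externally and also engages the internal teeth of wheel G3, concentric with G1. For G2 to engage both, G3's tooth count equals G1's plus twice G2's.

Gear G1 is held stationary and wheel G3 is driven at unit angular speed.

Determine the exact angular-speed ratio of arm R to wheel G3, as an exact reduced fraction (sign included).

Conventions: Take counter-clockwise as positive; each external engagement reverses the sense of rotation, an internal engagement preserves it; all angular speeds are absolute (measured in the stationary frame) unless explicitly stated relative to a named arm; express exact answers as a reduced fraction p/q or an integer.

class = planetary set [G3 = 27+2·10 = 47; Willis about the carrier]
ring teeth: 27 + 2·10 = 47
27(ω_sun−ω_arm) = −47(ω_ring−ω_arm),  ω_sun = 0, ω_ring = 1
27(0−ω_arm) = −47(1−ω_arm)  ⇒  74·ω_arm = 47  ⇒  ω_arm = 47/74
ω_out/ω_in = 47/74

47/74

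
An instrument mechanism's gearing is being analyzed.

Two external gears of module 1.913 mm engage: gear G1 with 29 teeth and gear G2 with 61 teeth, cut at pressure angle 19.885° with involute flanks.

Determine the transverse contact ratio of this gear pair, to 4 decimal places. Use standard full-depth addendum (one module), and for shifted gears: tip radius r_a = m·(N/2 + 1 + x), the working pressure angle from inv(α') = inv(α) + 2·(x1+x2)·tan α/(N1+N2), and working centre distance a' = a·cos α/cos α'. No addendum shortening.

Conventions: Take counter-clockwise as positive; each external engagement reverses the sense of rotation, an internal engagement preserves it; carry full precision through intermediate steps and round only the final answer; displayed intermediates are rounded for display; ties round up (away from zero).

1.7224

single-mesh involute tooth geometry (29T engaging 61T at module 1.913)
base radii: r_b1 = 26.084653, r_b2 = 54.867719
tip radii: r_a1 = 29.651500, r_a2 = 60.259500
no profile shift: α' = α, a' = a
action lengths: √(r_a1²−r_b1²) = 14.099728, √(r_a2²−r_b2²) = 24.914670
base pitch p_b = π·m·cos α = 5.651542
CR = (14.099728 + 24.914670 − 86.085000·sin 19.88500°)/5.651542 = 1.722365
contact ratio ≈ 1.7224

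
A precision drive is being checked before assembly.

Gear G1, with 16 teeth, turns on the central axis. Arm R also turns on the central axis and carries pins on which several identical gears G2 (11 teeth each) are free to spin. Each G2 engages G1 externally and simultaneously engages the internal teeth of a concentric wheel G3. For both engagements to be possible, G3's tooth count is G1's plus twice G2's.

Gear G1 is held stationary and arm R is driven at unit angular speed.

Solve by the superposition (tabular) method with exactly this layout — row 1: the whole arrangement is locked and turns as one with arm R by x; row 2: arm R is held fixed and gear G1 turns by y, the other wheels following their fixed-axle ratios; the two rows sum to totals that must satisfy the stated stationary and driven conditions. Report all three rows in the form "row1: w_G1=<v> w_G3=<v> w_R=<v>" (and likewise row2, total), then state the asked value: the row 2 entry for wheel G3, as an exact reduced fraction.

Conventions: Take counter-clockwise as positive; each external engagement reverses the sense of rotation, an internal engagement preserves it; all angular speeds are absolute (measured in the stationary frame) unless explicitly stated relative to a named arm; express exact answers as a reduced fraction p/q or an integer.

row1: w_G1=1 w_G3=1 w_R=1
row2: w_G1=-1 w_G3=8/19 w_R=0
total: w_G1=0 w_G3=27/19 w_R=1
asked value: 8/19

planetary set (16T centre, 11T on arm, 38T internal) — Willis relation
row 1 — lock + rotate with arm: ω_sun = ω_ring = ω_arm = x
row 2 — arm fixed, fixed-axis ratios: sun y, ring −(16/38)·y, arm 0
boundary: total ω_sun = x + y = 0 and total ω_arm = x = 1  ⇒  y = -1, x = 1
row 2 ring = −(16/38)·(-1) = 8/19
totals (row 1 + row 2): sun 1 + (-1) = 0, ring 1 + 8/19 = 27/19, arm 1 + 0 = 1
asked cell (row2, ring) = 8/19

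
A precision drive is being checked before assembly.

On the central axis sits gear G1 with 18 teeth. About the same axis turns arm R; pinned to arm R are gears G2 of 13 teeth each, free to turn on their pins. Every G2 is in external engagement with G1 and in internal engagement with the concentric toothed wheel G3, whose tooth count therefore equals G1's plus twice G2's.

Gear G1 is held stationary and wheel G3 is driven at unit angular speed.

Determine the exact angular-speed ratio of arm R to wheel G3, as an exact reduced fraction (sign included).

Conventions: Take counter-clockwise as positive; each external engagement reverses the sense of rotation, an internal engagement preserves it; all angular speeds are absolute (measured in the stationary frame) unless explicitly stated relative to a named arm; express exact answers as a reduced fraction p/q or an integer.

recognized (axles ride arm R): planetary set, 18/13/44 teeth
ring teeth: 18 + 2·13 = 44
18(ω_sun−ω_arm) = −44(ω_ring−ω_arm),  ω_sun = 0, ω_ring = 1
18(0−ω_arm) = −44(1−ω_arm)  ⇒  62·ω_arm = 44  ⇒  ω_arm = 22/31
ω_out/ω_in = 22/31

22/31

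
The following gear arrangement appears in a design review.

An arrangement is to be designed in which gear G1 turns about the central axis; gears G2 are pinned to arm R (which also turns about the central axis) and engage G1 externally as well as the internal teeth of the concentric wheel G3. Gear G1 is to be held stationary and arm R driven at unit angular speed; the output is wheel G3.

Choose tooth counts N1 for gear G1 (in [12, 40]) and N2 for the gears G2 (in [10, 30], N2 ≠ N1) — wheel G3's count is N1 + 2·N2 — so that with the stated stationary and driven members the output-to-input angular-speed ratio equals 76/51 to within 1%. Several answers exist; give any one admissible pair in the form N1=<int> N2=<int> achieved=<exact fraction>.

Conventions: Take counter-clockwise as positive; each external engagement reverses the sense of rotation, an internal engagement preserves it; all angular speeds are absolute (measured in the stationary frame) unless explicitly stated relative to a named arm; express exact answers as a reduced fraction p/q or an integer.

class = planetary set [ratio 76/51 wanted; Willis about the carrier]
Willis with ω_sun = 0: ω_ring/ω_arm = (N1+N3)/N3; set equal to 76/51  ⇒  N3/N1 = 1/(76/51 − 1) = 51/25
N3 = N1 + 2·N2  ⇒  N2/N1 = (N3/N1 − 1)/2 = (51/25 − 1)/2 = 13/25
smallest multiple with N1 ≥ 12 and N2 ≥ 10: k = 1  ⇒  N1 = 1·25 = 25, N2 = 1·13 = 13 (N1 ≤ 40, N2 ≤ 30, N2 ≠ N1 ✓), N3 = 25 + 2·13 = 51
check: (N1+N3)/N3 with N1 = 25, N3 = 51 gives 76/51; |achieved − target| = 0 ≤ 19/1275 ✓

N1=25 N2=13 achieved=76/51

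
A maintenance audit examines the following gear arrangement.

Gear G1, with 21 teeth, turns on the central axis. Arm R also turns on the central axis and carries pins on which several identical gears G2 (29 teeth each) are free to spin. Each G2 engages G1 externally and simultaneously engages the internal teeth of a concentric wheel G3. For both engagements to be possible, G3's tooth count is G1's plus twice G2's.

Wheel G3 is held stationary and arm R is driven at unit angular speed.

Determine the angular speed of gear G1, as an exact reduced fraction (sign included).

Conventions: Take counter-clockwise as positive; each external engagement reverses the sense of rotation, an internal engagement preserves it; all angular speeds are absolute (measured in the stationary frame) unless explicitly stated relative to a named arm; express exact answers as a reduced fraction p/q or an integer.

100/21

class = planetary set [G3 = 21+2·29 = 79; Willis about the carrier]
ring teeth: 21 + 2·29 = 79
21(ω_sun−ω_arm) = −79(ω_ring−ω_arm),  ω_ring = 0, ω_arm = 1
ω_sun = 1 − (79/21)(0−1) = 100/21
exact speed ratio = 100/21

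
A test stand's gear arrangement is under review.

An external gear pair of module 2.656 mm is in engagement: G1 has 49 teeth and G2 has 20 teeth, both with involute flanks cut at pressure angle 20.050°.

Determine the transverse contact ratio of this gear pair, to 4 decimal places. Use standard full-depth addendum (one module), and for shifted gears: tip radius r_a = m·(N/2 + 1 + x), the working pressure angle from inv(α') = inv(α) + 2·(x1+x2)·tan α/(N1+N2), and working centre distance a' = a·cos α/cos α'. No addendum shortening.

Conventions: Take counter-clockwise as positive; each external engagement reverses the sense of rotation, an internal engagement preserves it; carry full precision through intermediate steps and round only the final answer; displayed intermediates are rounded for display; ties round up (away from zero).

single-mesh involute tooth geometry (49T engaging 20T at module 2.656)
base radii: r_b1 = 61.128233, r_b2 = 24.950299
tip radii: r_a1 = 67.728000, r_a2 = 29.216000
no profile shift: α' = α, a' = a
action lengths: √(r_a1²−r_b1²) = 29.161981, √(r_a2²−r_b2²) = 15.200567
base pitch p_b = π·m·cos α = 7.838368
CR = (29.161981 + 15.200567 − 91.632000·sin 20.05000°)/7.838368 = 1.651802
contact ratio ≈ 1.6518

1.6518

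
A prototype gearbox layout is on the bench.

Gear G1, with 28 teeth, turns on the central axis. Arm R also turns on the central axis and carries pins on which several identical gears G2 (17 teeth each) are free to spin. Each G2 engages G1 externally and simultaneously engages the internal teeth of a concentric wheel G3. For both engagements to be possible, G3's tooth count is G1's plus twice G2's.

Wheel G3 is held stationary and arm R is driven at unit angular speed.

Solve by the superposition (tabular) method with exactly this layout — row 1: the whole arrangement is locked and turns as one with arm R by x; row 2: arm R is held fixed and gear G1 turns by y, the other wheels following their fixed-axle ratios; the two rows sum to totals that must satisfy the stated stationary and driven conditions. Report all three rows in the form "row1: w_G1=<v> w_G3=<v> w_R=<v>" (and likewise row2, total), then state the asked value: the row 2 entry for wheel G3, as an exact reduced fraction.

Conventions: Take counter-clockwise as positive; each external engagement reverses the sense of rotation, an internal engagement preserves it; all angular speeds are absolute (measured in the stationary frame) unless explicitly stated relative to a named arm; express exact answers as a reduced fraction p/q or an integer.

row1: w_G1=1 w_G3=1 w_R=1
row2: w_G1=31/14 w_G3=-1 w_R=0
total: w_G1=45/14 w_G3=0 w_R=1
asked value: -1

recognized (axles ride arm R): planetary set, 28/17/62 teeth
row 1: whole set turns with the arm by x
superposition row 2 [arm held]: sun y, ring −(28/62)·y, arm 0
boundary: total ω_ring = x − (28/62)·y = 0 and total ω_arm = x = 1  ⇒  y = 31/14, x = 1
row 2 ring = −(28/62)·31/14 = -1
totals (row 1 + row 2): sun 1 + 31/14 = 45/14, ring 1 + (-1) = 0, arm 1 + 0 = 1
asked cell (row2, ring) = -1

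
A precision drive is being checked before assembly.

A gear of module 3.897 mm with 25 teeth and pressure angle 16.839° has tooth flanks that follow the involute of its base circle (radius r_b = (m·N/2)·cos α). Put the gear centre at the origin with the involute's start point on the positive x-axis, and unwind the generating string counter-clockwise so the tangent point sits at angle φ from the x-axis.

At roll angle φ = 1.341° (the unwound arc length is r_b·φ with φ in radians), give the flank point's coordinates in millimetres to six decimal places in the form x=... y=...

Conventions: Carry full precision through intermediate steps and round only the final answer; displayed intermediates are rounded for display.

x=46.636600 y=0.000199

recognized (one wheel, involute flank): single-mesh tooth geometry, m = 3.897, N = 25
pitch radius r_p = m·N/2 = 3.897·25/2 = 48.712500
base radius r_b = r_p·cos α = 48.712500·cos 16.839° = 46.623832
roll angle φ = 1.341° = 0.02340487 rad
x = r_b·(cos φ + φ·sin φ) = 46.636600
y = r_b·(sin φ − φ·cos φ) = 0.000199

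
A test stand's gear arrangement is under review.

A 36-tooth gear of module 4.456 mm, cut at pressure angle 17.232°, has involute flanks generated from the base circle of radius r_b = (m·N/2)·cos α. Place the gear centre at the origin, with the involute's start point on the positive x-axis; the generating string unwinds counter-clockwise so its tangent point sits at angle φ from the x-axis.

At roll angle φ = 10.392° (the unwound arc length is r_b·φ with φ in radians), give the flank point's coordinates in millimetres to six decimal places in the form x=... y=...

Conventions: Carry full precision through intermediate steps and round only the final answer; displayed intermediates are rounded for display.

class = single-mesh tooth geometry [base-circle involute, m = 4.456, 36T]
pitch radius r_p = m·N/2 = 4.456·36/2 = 80.208000
base radius r_b = r_p·cos α = 80.208000·cos 17.232° = 76.607708
roll angle φ = 10.392° = 0.18137462 rad
x = r_b·(cos φ + φ·sin φ) = 77.857436
y = r_b·(sin φ − φ·cos φ) = 0.151863

x=77.857436 y=0.151863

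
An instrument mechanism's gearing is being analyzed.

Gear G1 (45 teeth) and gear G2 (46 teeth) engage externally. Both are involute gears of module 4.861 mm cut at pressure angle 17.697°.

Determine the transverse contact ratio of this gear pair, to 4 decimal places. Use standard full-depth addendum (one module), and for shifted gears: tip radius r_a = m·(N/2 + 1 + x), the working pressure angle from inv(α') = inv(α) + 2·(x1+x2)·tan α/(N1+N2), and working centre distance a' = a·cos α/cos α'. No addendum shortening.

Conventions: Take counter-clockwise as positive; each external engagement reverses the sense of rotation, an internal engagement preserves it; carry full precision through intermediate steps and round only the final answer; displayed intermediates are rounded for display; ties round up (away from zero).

topology: single-mesh involute geometry — m = 4.861, 45T/46T pair
base radii: r_b1 = 104.196709, r_b2 = 106.512191
tip radii: r_a1 = 114.233500, r_a2 = 116.664000
no profile shift: α' = α, a' = a
action lengths: √(r_a1²−r_b1²) = 46.822413, √(r_a2²−r_b2²) = 47.598761
base pitch p_b = π·m·cos α = 14.548605
CR = (46.822413 + 47.598761 − 221.175500·sin 17.69700°)/14.548605 = 1.868739
contact ratio ≈ 1.8687

1.8687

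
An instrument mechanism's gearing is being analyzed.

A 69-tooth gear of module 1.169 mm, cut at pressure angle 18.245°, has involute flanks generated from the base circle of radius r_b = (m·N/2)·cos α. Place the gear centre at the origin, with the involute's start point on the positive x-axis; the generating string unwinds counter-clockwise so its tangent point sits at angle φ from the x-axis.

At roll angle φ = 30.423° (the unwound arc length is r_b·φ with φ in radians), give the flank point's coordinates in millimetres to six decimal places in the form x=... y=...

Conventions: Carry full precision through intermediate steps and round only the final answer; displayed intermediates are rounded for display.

x=43.327862 y=1.858039

recognized (one wheel, involute flank): single-mesh tooth geometry, m = 1.169, N = 69
pitch radius r_p = m·N/2 = 1.169·69/2 = 40.330500
base radius r_b = r_p·cos α = 40.330500·cos 18.245° = 38.302943
roll angle φ = 30.423° = 0.53098152 rad
x = r_b·(cos φ + φ·sin φ) = 43.327862
y = r_b·(sin φ − φ·cos φ) = 1.858039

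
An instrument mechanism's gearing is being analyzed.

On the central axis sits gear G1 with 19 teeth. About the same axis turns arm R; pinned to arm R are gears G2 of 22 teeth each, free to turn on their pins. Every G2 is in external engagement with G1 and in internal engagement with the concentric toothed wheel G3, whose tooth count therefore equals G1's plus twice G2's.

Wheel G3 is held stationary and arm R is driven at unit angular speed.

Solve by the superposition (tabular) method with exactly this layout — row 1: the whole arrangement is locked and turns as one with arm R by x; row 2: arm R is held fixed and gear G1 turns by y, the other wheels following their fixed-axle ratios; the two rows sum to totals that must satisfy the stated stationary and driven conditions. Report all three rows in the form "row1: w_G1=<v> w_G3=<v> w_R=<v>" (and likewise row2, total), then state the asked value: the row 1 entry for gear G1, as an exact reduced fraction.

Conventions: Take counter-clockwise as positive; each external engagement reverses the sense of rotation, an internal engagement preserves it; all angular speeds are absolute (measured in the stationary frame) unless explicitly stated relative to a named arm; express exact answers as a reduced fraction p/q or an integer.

class = planetary set [G3 = 19+2·22 = 63; Willis about the carrier]
row 1 (train locked, turned with arm): all members turn x
row 2 — arm fixed, fixed-axis ratios: sun y, ring −(19/63)·y, arm 0
boundary: total ω_ring = x − (19/63)·y = 0 and total ω_arm = x = 1  ⇒  y = 63/19, x = 1
row 2 ring = −(19/63)·63/19 = -1
totals (row 1 + row 2): sun 1 + 63/19 = 82/19, ring 1 + (-1) = 0, arm 1 + 0 = 1
asked cell (row1, sun) = 1

row1: w_G1=1 w_G3=1 w_R=1
row2: w_G1=63/19 w_G3=-1 w_R=0
total: w_G1=82/19 w_G3=0 w_R=1
asked value: 1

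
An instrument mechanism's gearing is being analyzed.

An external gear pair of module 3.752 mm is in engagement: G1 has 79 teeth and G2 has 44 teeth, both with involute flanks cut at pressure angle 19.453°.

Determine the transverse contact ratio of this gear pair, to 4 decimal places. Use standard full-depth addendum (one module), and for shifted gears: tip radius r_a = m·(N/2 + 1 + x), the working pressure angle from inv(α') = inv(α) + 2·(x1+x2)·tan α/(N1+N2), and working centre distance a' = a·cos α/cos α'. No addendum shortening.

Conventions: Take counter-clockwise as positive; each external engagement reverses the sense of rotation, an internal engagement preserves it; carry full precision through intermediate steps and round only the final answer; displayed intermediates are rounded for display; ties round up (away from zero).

1.8094

topology: single-mesh involute geometry — m = 3.752, 79T/44T pair
base radii: r_b1 = 139.743774, r_b2 = 77.831976
tip radii: r_a1 = 151.956000, r_a2 = 86.296000
no profile shift: α' = α, a' = a
action lengths: √(r_a1²−r_b1²) = 59.685036, √(r_a2²−r_b2²) = 37.271748
base pitch p_b = π·m·cos α = 11.114380
CR = (59.685036 + 37.271748 − 230.748000·sin 19.45300°)/11.114380 = 1.809365
contact ratio ≈ 1.8094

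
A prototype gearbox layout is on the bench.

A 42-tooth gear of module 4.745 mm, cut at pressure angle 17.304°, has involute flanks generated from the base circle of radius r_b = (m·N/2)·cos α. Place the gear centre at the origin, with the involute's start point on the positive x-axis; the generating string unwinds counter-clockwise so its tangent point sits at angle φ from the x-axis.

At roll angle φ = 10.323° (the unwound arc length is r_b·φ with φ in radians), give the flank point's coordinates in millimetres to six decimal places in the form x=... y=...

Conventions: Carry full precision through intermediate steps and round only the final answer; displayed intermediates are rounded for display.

x=96.666669 y=0.184867

topology: single-mesh involute geometry — m = 4.745, N = 42
pitch radius r_p = m·N/2 = 4.745·42/2 = 99.645000
base radius r_b = r_p·cos α = 99.645000·cos 17.304° = 95.135071
roll angle φ = 10.323° = 0.18017034 rad
x = r_b·(cos φ + φ·sin φ) = 96.666669
y = r_b·(sin φ − φ·cos φ) = 0.184867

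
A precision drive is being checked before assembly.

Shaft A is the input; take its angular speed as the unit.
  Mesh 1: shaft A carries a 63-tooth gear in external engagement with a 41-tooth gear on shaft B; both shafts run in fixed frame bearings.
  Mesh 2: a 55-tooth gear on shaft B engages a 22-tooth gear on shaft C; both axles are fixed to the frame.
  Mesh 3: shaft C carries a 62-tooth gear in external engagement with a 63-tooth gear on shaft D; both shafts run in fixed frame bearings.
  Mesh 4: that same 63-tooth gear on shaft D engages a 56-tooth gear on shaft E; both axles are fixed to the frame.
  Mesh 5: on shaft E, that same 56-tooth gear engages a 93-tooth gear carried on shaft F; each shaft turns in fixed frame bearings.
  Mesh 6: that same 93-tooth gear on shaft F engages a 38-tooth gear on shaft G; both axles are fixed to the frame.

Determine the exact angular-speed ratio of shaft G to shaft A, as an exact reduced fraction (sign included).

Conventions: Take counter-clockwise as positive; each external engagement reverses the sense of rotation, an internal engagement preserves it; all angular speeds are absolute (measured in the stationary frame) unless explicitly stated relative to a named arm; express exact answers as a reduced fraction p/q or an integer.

class = fixed-axis compound train [6 meshes; 6 ratios multiply, 6 sense flips]
mesh 1 [63T→41T]: running ratio 63/41, sense −
mesh 2 [55T→22T]: running ratio 315/82, sense +
mesh 3 [62T→63T]: running ratio 155/41, sense −
mesh 4 [63T→56T]: running ratio 1395/328, sense +
mesh 5 [56T→93T]: running ratio 105/41, sense −
mesh 6 [93T→38T]: running ratio 9765/1558, sense +
ω_out/ω_in = 9765/1558

9765/1558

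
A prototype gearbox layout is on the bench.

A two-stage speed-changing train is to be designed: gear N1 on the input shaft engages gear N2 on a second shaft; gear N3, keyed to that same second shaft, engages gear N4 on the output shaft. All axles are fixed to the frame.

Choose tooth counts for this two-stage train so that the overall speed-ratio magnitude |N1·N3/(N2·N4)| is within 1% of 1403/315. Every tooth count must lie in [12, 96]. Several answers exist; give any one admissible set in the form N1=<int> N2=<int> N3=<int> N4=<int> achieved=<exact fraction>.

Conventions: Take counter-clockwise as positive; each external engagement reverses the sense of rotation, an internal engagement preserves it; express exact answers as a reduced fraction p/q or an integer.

2-stage fixed-axis compound train for ratio 1403/315
target = 1403/315 in lowest terms: an exact hit needs N1·N3 = k·1403 and N2·N4 = k·315 for one integer k, every count in [12, 96]; additionally prefer no 1:1 stage (N1 ≠ N2, N3 ≠ N4)
k = 1: N1·N3 = 1403 = 23·61, N2·N4 = 315 = 15·21
achieved = 23·61/(15·21) = 1403/315; |achieved − target| = 0 ≤ 1403/31500 ✓

N1=23 N2=15 N3=61 N4=21 achieved=1403/315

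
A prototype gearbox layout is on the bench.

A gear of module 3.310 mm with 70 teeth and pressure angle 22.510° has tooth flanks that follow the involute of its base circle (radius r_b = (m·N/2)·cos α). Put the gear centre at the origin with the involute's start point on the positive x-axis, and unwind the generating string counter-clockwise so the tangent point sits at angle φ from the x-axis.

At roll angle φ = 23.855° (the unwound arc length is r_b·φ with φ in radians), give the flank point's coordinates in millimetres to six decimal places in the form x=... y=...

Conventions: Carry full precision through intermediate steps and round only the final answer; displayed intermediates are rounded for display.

x=115.901628 y=2.530358

recognized (one wheel, involute flank): single-mesh tooth geometry, m = 3.310, N = 70
pitch radius r_p = m·N/2 = 3.310·70/2 = 115.850000
base radius r_b = r_p·cos α = 115.850000·cos 22.510° = 107.023704
roll angle φ = 23.855° = 0.41634829 rad
x = r_b·(cos φ + φ·sin φ) = 115.901628
y = r_b·(sin φ − φ·cos φ) = 2.530358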